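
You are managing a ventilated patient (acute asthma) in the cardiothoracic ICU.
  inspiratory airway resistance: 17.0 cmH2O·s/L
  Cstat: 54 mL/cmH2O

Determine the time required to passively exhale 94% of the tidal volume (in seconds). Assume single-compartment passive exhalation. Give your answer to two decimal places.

2.58

τ = R × C = 17.0 × 54 mL/cmH2O = 17.0 × 0.054 L/cmH2O = 0.918 s.
Exhaled fraction f = 1 − e^(−t/τ) → t = −τ·ln(1 − f) = −0.918·ln(0.06) = 2.583 s.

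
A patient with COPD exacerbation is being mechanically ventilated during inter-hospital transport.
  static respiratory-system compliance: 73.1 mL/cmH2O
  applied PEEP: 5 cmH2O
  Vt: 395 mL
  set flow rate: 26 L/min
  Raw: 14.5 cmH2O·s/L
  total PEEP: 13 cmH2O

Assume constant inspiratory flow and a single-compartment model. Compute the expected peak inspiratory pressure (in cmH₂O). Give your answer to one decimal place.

Flow: 26 L/min ÷ 60 = 0.4333 L/s.
Total PEEP = 13 cmH2O (set 5 + intrinsic 8); this is the baseline alveolar pressure.
Equation of motion (constant flow): PIP = Vt/C + R·V̇ + PEEP.
PIP = 395/73.1 + 14.5×0.4333 + 13 = 5.404 + 6.283 + 13 = 24.687 cmH2O.

24.7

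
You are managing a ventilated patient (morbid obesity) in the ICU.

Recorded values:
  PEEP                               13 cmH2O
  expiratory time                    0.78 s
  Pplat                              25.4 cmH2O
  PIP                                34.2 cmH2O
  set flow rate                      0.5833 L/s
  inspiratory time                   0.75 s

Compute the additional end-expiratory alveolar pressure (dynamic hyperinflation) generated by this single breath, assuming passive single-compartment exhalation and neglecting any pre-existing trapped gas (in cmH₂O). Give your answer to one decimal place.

Vt = flow × Ti = 0.5833 L/s × 0.75 s × 1000 mL/L = 437.48 mL.
R = (PIP − Pplat)/V̇ = (34.2 − 25.4) / 0.5833 = 8.8/0.5833 = 15.087 cmH2O·s/L.
C = Vt/(Pplat − PEEP) = 437.48 / (25.4 − 13) = 437.48/12.4 = 35.281 mL/cmH2O.
τ = R × C = 15.087 × 0.03528 L/cmH2O = 0.5323 s.
Fraction remaining = e^(−Te/τ) = e^(−0.78/0.5323) = 0.231; trapped volume = 437.48 × 0.231 = 101.06 mL.
Additional alveolar pressure from trapping ≈ V_trapped / C = 101.06 / 35.281 = 2.864 cmH2O.

2.9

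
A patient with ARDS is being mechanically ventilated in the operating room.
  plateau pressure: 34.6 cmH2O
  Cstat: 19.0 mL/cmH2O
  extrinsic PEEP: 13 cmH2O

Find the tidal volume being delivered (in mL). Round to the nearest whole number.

Vt = Cstat × (Pplat − PEEP) = 19.0 × (34.6 − 13) = 19.0 × 21.6 = 410.4 mL.

410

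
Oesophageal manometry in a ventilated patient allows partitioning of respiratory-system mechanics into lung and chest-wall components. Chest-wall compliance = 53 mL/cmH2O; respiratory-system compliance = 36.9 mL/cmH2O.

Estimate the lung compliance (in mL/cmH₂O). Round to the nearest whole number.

121

1/CL = 1/Crs − 1/Ccw.
1/CL = 1/36.9 − 1/53 = 0.008232.
CL = 121.48 mL/cmH2O.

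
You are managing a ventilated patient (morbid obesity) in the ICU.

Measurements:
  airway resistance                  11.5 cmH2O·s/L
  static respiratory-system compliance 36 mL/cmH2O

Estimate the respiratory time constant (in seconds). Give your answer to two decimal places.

0.41

τ = R × C = 11.5 × 36 mL/cmH2O = 11.5 × 0.036 L/cmH2O = 0.414 s.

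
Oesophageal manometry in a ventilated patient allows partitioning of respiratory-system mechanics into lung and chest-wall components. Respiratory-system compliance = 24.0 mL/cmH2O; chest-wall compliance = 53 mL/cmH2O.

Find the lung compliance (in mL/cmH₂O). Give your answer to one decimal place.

43.9

1/CL = 1/Crs − 1/Ccw.
1/CL = 1/24.0 − 1/53 = 0.0228.
CL = 43.86 mL/cmH2O.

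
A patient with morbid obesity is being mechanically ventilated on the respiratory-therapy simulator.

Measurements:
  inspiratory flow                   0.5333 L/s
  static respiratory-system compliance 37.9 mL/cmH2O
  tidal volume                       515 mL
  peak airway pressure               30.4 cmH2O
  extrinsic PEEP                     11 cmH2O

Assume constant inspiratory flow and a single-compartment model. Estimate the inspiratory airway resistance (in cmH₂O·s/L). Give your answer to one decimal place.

10.9

Equation of motion (constant flow): PIP = Vt/C + R·V̇ + PEEP.
R·V̇ = PIP − Vt/C − PEEP = 30.4 − 515/37.9 − 11 = 30.4 − 13.588 − 11 = 5.812 cmH2O.
R = 5.812 / 0.5333 = 10.898 cmH2O·s/L.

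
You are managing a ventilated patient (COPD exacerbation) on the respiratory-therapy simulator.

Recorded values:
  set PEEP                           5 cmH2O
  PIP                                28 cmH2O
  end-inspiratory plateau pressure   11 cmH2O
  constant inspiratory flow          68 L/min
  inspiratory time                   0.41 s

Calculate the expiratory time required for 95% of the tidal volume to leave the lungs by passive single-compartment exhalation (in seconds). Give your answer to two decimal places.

3.48

Flow: 68 L/min ÷ 60 = 1.1333 L/s.
Vt = flow × Ti = 1.1333 L/s × 0.41 s × 1000 mL/L = 464.65 mL.
R = (PIP − Pplat)/V̇ = (28 − 11) / 1.1333 = 17.0/1.1333 = 15.0 cmH2O·s/L.
C = Vt/(Pplat − PEEP) = 464.65 / (11 − 5) = 464.65/6.0 = 77.442 mL/cmH2O.
τ = R × C = 15.0 × 0.07744 L/cmH2O = 1.162 s.
t = −τ·ln(1 − 0.95) = −1.162·ln(0.05) = 3.481 s.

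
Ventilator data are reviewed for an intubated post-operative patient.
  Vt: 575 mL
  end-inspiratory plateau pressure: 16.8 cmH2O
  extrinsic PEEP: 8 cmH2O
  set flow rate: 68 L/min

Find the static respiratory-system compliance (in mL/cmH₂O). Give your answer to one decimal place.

65.3

Cstat = Vt / (Pplat − PEEP) = 575 / (16.8 − 8) = 575 / 8.8 = 65.341 mL/cmH2O.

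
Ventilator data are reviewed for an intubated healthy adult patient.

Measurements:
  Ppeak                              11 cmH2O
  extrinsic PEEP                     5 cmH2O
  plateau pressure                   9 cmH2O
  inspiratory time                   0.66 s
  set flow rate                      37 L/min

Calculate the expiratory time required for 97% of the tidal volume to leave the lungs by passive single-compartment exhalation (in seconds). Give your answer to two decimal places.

1.16

Flow: 37 L/min ÷ 60 = 0.6167 L/s.
Vt = flow × Ti = 0.6167 L/s × 0.66 s × 1000 mL/L = 407.02 mL.
R = (PIP − Pplat)/V̇ = (11 − 9) / 0.6167 = 2.0/0.6167 = 3.243 cmH2O·s/L.
C = Vt/(Pplat − PEEP) = 407.02 / (9 − 5) = 407.02/4.0 = 101.76 mL/cmH2O.
τ = R × C = 3.243 × 0.1018 L/cmH2O = 0.3301 s.
t = −τ·ln(1 − 0.97) = −0.3301·ln(0.03) = 1.158 s.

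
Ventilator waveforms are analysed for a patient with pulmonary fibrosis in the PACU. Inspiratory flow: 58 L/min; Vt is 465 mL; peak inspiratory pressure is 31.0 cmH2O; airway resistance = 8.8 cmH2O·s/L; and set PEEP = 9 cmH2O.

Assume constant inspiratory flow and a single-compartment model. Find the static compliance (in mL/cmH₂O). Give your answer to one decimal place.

34.5

Flow: 58 L/min ÷ 60 = 0.9667 L/s.
Equation of motion (constant flow): PIP = Vt/C + R·V̇ + PEEP.
Vt/C = PIP − R·V̇ − PEEP = 31.0 − 8.8×0.9667 − 9 = 31.0 − 8.507 − 9 = 13.493 cmH2O.
C = Vt / 13.493 = 465 / 13.493 = 34.462 mL/cmH2O.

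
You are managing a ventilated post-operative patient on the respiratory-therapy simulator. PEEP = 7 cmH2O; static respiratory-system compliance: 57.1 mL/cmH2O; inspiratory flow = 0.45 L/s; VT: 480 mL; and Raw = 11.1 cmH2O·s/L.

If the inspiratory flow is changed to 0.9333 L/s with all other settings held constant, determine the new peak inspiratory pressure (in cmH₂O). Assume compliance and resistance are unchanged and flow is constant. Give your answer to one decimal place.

25.8

PIP = Vt/C + R·V̇ + PEEP (constant-flow equation of motion).
Only the resistive term changes: ΔPIP = R × ΔV̇ = 11.1 × (0.9333 − 0.45) = 11.1 × 0.4833 = 5.365 cmH2O.
Original PIP = 480/57.1 + 11.1×0.45 + 7 = 20.401 cmH2O; new PIP = 20.401 + (5.365) = 25.766 cmH2O.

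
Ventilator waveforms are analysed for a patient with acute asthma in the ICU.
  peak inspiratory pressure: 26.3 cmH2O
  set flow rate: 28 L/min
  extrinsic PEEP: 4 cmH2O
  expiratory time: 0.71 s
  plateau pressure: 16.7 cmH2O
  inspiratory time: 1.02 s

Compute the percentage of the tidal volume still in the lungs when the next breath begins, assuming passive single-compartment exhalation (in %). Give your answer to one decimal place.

Flow: 28 L/min ÷ 60 = 0.4667 L/s.
Vt = flow × Ti = 0.4667 L/s × 1.02 s × 1000 mL/L = 476.03 mL.
R = (PIP − Pplat)/V̇ = (26.3 − 16.7) / 0.4667 = 9.6/0.4667 = 20.57 cmH2O·s/L.
C = Vt/(Pplat − PEEP) = 476.03 / (16.7 − 4) = 476.03/12.7 = 37.483 mL/cmH2O.
τ = R × C = 20.57 × 0.03748 L/cmH2O = 0.771 s.
Fraction remaining at end-expiration = e^(−Te/τ) = e^(−0.71/0.771) = 0.3982 → 39.82%.

39.8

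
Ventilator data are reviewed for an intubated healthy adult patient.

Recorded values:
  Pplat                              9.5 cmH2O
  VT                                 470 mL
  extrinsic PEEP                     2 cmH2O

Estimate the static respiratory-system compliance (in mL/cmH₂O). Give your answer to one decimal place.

62.7

Cstat = Vt / (Pplat − PEEP) = 470 / (9.5 − 2) = 470 / 7.5 = 62.667 mL/cmH2O.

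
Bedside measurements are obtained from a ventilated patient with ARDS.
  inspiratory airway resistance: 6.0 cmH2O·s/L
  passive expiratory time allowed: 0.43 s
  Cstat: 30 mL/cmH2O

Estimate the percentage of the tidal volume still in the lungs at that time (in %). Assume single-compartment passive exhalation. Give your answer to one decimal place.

9.2

τ = R × C = 6.0 × 30 mL/cmH2O = 6.0 × 0.030 L/cmH2O = 0.18 s.
Passive exhalation: V(t)/V₀ = e^(−t/τ) = e^(−0.43/0.18) = 0.09173.
Fraction remaining = 0.09173 → 9.173%.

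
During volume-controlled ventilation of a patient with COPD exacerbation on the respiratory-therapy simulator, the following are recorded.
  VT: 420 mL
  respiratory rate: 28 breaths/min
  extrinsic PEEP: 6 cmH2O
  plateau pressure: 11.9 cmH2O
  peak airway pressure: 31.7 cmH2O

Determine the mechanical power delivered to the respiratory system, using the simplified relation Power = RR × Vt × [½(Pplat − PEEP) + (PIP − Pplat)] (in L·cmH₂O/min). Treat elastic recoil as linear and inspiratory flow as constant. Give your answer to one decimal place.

Per-breath work = Vt × [½(Pplat−PEEP) + (PIP−Pplat)] = 0.420 × [0.5×5.9 + 19.8] = 0.420 × 22.75 = 9.555 L·cmH2O.
Power = 28 × 9.555 = 267.54 L·cmH2O/min.

267.5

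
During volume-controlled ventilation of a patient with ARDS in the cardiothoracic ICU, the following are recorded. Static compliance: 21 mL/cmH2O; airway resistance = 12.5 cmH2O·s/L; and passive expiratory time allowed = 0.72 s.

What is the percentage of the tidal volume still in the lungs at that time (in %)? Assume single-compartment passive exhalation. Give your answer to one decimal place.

6.4

τ = R × C = 12.5 × 21 mL/cmH2O = 12.5 × 0.021 L/cmH2O = 0.2625 s.
Passive exhalation: V(t)/V₀ = e^(−t/τ) = e^(−0.72/0.2625) = 0.06439.
Fraction remaining = 0.06439 → 6.439%.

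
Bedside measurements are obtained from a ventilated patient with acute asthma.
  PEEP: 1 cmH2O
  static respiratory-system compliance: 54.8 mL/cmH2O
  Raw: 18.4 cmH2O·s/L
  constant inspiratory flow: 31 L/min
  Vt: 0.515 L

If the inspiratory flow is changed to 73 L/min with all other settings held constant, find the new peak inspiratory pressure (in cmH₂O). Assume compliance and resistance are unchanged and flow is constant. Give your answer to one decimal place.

32.8

Flow: 31 L/min ÷ 60 = 0.5167 L/s.
New flow: 73 L/min ÷ 60 = 1.2167 L/s.
PIP = Vt/C + R·V̇ + PEEP (constant-flow equation of motion).
Only the resistive term changes: ΔPIP = R × ΔV̇ = 18.4 × (1.2167 − 0.5167) = 18.4 × 0.7 = 12.88 cmH2O.
Original PIP = 515/54.8 + 18.4×0.5167 + 1 = 19.905 cmH2O; new PIP = 19.905 + (12.88) = 32.785 cmH2O.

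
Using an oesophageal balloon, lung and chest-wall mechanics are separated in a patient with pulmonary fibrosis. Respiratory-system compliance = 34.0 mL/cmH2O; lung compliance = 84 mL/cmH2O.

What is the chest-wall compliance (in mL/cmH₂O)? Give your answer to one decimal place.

1/Ccw = 1/Crs − 1/CL.
1/Ccw = 1/34.0 − 1/84 = 0.01751.
Ccw = 57.11 mL/cmH2O.

57.1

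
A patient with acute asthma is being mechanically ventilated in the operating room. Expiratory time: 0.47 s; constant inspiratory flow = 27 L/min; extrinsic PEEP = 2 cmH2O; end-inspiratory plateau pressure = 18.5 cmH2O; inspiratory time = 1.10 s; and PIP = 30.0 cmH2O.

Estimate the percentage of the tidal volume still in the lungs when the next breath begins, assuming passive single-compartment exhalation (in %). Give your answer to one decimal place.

54.2

Flow: 27 L/min ÷ 60 = 0.45 L/s.
Vt = flow × Ti = 0.45 L/s × 1.10 s × 1000 mL/L = 495.0 mL.
R = (PIP − Pplat)/V̇ = (30.0 − 18.5) / 0.45 = 11.5/0.45 = 25.556 cmH2O·s/L.
C = Vt/(Pplat − PEEP) = 495.0 / (18.5 − 2) = 495.0/16.5 = 30.0 mL/cmH2O.
τ = R × C = 25.556 × 0.03 L/cmH2O = 0.7667 s.
Fraction remaining at end-expiration = e^(−Te/τ) = e^(−0.47/0.7667) = 0.5417 → 54.17%.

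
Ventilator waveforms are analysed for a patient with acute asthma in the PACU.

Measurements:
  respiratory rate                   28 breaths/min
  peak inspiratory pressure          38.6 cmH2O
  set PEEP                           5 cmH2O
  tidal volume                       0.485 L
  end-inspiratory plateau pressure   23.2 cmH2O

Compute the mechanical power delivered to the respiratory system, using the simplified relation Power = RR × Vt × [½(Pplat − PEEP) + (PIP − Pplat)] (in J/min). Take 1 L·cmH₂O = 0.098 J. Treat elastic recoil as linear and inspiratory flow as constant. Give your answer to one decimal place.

32.6

Per-breath work = Vt × [½(Pplat−PEEP) + (PIP−Pplat)] = 0.485 × [0.5×18.2 + 15.4] = 0.485 × 24.5 = 11.883 L·cmH2O.
Power = 28 × 11.883 = 332.72 L·cmH2O/min.
× 0.098 J/(L·cmH2O) → 32.607 J/min.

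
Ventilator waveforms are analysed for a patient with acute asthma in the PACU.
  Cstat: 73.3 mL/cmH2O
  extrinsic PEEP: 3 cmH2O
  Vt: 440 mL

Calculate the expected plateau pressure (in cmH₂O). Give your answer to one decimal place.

9.0

Pplat = PEEP + Vt / Cstat = 3 + 440 / 73.3 = 3 + 6.003 = 9.003 cmH2O.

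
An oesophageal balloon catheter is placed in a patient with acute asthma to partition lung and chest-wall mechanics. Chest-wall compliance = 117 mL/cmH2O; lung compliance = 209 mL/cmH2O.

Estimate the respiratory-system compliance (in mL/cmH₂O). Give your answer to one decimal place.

Lung and chest wall are elastances in series: 1/Crs = 1/CL + 1/Ccw.
1/Crs = 1/209 + 1/117 = 0.01333.
Crs = 75.019 mL/cmH2O.

75.0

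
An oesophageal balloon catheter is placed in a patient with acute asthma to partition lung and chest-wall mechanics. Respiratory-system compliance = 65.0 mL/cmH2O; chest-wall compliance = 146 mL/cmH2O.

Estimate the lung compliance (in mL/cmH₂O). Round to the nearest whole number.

1/CL = 1/Crs − 1/Ccw.
1/CL = 1/65.0 − 1/146 = 0.008535.
CL = 117.16 mL/cmH2O.

117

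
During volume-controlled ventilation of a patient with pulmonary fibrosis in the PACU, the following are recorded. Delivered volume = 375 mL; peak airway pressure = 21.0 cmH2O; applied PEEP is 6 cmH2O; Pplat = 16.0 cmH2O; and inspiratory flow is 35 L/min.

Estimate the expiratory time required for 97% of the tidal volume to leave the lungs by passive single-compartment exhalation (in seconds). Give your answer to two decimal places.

1.13

Flow: 35 L/min ÷ 60 = 0.5833 L/s.
R = (PIP − Pplat)/V̇ = (21.0 − 16.0) / 0.5833 = 5.0/0.5833 = 8.572 cmH2O·s/L.
C = Vt/(Pplat − PEEP) = 375.0 / (16.0 − 6) = 375.0/10.0 = 37.5 mL/cmH2O.
τ = R × C = 8.572 × 0.0375 L/cmH2O = 0.3215 s.
t = −τ·ln(1 − 0.97) = −0.3215·ln(0.03) = 1.127 s.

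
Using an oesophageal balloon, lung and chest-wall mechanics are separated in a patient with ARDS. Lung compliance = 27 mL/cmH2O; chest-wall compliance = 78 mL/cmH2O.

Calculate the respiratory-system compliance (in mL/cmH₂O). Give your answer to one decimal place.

20.1

Lung and chest wall are elastances in series: 1/Crs = 1/CL + 1/Ccw.
1/Crs = 1/27 + 1/78 = 0.04986.
Crs = 20.056 mL/cmH2O.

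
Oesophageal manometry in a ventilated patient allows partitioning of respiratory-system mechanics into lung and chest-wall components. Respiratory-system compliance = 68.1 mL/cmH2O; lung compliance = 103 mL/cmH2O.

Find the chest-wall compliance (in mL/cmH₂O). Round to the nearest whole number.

201

1/Ccw = 1/Crs − 1/CL.
1/Ccw = 1/68.1 − 1/103 = 0.004976.
Ccw = 200.96 mL/cmH2O.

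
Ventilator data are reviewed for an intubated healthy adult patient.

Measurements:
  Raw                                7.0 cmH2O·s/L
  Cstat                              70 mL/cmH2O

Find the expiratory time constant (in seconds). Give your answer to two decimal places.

0.49

τ = R × C = 7.0 × 70 mL/cmH2O = 7.0 × 0.070 L/cmH2O = 0.49 s.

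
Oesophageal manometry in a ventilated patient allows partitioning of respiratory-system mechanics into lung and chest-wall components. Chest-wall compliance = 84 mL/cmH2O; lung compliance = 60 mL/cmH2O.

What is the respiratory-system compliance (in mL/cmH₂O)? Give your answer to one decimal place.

Lung and chest wall are elastances in series: 1/Crs = 1/CL + 1/Ccw.
1/Crs = 1/60 + 1/84 = 0.02857.
Crs = 35.002 mL/cmH2O.

35.0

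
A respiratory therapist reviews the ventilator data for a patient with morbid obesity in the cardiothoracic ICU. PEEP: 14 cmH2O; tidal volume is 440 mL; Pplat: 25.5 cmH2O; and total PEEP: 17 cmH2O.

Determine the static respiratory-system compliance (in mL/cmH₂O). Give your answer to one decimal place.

End-expiratory occlusion gives total PEEP = 17 cmH2O (intrinsic PEEP = 17 − 14 = 3). Use total PEEP for the elastic gradient.
Cstat = Vt / (Pplat − PEEPtotal) = 440 / (25.5 − 17) = 440 / 8.5 = 51.765 mL/cmH2O.

51.8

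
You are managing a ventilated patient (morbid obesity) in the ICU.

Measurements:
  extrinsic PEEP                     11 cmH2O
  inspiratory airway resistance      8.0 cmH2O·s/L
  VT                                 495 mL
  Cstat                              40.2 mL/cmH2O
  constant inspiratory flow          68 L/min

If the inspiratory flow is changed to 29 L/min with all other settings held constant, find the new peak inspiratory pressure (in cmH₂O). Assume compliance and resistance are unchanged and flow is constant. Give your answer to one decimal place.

27.2

Flow: 68 L/min ÷ 60 = 1.1333 L/s.
New flow: 29 L/min ÷ 60 = 0.4833 L/s.
PIP = Vt/C + R·V̇ + PEEP (constant-flow equation of motion).
Only the resistive term changes: ΔPIP = R × ΔV̇ = 8.0 × (0.4833 − 1.1333) = 8.0 × -0.65 = -5.2 cmH2O.
Original PIP = 495/40.2 + 8.0×1.1333 + 11 = 32.38 cmH2O; new PIP = 32.38 + (-5.2) = 27.18 cmH2O.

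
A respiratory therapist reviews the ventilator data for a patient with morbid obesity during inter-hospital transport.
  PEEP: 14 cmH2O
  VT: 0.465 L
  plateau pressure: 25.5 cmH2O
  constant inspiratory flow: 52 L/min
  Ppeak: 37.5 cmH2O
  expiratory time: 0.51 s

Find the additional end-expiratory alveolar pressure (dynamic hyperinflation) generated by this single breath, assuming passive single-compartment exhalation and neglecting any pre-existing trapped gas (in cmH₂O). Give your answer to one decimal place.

Flow: 52 L/min ÷ 60 = 0.8667 L/s.
R = (PIP − Pplat)/V̇ = (37.5 − 25.5) / 0.8667 = 12.0/0.8667 = 13.846 cmH2O·s/L.
C = Vt/(Pplat − PEEP) = 465.0 / (25.5 − 14) = 465.0/11.5 = 40.435 mL/cmH2O.
τ = R × C = 13.846 × 0.04044 L/cmH2O = 0.5599 s.
Fraction remaining = e^(−Te/τ) = e^(−0.51/0.5599) = 0.4022; trapped volume = 465.0 × 0.4022 = 187.02 mL.
Additional alveolar pressure from trapping ≈ V_trapped / C = 187.02 / 40.435 = 4.625 cmH2O.

4.6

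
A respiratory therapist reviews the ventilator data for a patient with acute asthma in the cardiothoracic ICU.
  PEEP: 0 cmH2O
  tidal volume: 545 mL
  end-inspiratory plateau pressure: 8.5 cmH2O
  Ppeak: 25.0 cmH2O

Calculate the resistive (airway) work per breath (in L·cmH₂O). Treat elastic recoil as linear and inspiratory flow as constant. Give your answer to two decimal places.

8.99

With constant inspiratory flow the resistive pressure is constant at PIP − Pplat = 25.0 − 8.5 = 16.5 cmH2O, so resistive work = 16.5 × 0.545 = 8.993 L·cmH2O.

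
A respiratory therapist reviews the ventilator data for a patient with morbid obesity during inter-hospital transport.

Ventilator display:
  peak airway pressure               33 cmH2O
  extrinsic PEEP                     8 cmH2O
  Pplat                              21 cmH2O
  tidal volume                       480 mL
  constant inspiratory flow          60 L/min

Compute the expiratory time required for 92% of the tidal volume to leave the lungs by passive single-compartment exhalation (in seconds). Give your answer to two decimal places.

Flow: 60 L/min ÷ 60 = 1 L/s.
R = (PIP − Pplat)/V̇ = (33 − 21) / 1 = 12.0/1 = 12.0 cmH2O·s/L.
C = Vt/(Pplat − PEEP) = 480.0 / (21 − 8) = 480.0/13.0 = 36.923 mL/cmH2O.
τ = R × C = 12.0 × 0.03692 L/cmH2O = 0.443 s.
t = −τ·ln(1 − 0.92) = −0.443·ln(0.08) = 1.119 s.

1.12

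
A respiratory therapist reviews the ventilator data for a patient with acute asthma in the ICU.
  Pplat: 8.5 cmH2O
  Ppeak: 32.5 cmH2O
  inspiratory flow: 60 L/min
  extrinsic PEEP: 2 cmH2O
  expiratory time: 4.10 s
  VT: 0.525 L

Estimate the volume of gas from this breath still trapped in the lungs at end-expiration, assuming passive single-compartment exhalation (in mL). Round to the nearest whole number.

Flow: 60 L/min ÷ 60 = 1 L/s.
R = (PIP − Pplat)/V̇ = (32.5 − 8.5) / 1 = 24.0/1 = 24.0 cmH2O·s/L.
C = Vt/(Pplat − PEEP) = 525.0 / (8.5 − 2) = 525.0/6.5 = 80.769 mL/cmH2O.
τ = R × C = 24.0 × 0.08077 L/cmH2O = 1.938 s.
Fraction remaining = e^(−Te/τ) = e^(−4.10/1.938) = 0.1206.
Trapped volume = 525.0 × 0.1206 = 63.315 mL.

63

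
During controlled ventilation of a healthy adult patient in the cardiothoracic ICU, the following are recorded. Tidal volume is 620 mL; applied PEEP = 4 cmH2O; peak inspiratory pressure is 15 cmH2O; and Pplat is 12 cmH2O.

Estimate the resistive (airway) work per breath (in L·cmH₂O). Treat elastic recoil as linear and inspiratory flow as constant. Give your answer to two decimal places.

1.86

With constant inspiratory flow the resistive pressure is constant at PIP − Pplat = 15 − 12 = 3.0 cmH2O, so resistive work = 3.0 × 0.620 = 1.86 L·cmH2O.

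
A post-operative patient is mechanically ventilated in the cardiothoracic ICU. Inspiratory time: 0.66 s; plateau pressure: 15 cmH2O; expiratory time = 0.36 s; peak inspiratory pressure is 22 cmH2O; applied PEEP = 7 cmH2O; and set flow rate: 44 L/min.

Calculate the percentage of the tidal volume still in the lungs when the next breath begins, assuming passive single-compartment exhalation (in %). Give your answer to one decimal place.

Flow: 44 L/min ÷ 60 = 0.7333 L/s.
Vt = flow × Ti = 0.7333 L/s × 0.66 s × 1000 mL/L = 483.98 mL.
R = (PIP − Pplat)/V̇ = (22 − 15) / 0.7333 = 7.0/0.7333 = 9.546 cmH2O·s/L.
C = Vt/(Pplat − PEEP) = 483.98 / (15 − 7) = 483.98/8.0 = 60.498 mL/cmH2O.
τ = R × C = 9.546 × 0.0605 L/cmH2O = 0.5775 s.
Fraction remaining at end-expiration = e^(−Te/τ) = e^(−0.36/0.5775) = 0.5361 → 53.61%.

53.6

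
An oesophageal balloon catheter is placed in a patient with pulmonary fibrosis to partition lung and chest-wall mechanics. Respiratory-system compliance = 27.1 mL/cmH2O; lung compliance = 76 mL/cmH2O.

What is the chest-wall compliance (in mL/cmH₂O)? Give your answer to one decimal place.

1/Ccw = 1/Crs − 1/CL.
1/Ccw = 1/27.1 − 1/76 = 0.02374.
Ccw = 42.123 mL/cmH2O.

42.1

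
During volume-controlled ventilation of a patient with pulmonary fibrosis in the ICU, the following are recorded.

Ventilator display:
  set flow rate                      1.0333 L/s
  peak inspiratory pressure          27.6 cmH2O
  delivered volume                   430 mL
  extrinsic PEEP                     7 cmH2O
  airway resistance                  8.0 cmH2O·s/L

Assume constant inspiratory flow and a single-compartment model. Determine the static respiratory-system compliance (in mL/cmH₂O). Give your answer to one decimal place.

34.9

Equation of motion (constant flow): PIP = Vt/C + R·V̇ + PEEP.
Vt/C = PIP − R·V̇ − PEEP = 27.6 − 8.0×1.0333 − 7 = 27.6 − 8.266 − 7 = 12.334 cmH2O.
C = Vt / 12.334 = 430 / 12.334 = 34.863 mL/cmH2O.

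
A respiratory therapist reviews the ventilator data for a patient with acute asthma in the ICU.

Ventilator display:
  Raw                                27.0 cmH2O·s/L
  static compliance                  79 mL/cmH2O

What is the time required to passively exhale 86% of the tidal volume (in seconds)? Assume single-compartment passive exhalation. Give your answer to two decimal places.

τ = R × C = 27.0 × 79 mL/cmH2O = 27.0 × 0.079 L/cmH2O = 2.133 s.
Exhaled fraction f = 1 − e^(−t/τ) → t = −τ·ln(1 − f) = −2.133·ln(0.14) = 4.194 s.

4.19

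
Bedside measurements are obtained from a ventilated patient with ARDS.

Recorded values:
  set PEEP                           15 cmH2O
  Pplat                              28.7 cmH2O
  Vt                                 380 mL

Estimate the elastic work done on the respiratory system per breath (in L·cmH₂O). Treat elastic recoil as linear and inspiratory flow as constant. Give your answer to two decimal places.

Elastic work ≈ ½ × (Pplat − PEEP) × Vt = 0.5 × (28.7 − 15) × 0.380 L = 0.5 × 13.7 × 0.380 = 2.603 L·cmH2O.

2.60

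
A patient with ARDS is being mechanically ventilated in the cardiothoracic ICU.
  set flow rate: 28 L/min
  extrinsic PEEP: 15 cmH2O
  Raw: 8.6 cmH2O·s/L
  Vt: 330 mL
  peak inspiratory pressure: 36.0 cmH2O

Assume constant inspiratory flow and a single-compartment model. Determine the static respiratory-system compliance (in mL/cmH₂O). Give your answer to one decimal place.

Flow: 28 L/min ÷ 60 = 0.4667 L/s.
Equation of motion (constant flow): PIP = Vt/C + R·V̇ + PEEP.
Vt/C = PIP − R·V̇ − PEEP = 36.0 − 8.6×0.4667 − 15 = 36.0 − 4.014 − 15 = 16.986 cmH2O.
C = Vt / 16.986 = 330 / 16.986 = 19.428 mL/cmH2O.

19.4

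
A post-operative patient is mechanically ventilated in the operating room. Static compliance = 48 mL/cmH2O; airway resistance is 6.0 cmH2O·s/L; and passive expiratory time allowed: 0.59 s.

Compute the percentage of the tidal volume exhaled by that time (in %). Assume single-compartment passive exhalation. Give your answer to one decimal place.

87.1

τ = R × C = 6.0 × 48 mL/cmH2O = 6.0 × 0.048 L/cmH2O = 0.288 s.
Passive exhalation: V(t)/V₀ = e^(−t/τ) = e^(−0.59/0.288) = 0.1289.
Fraction exhaled = 1 − 0.1289 = 0.8711 → 87.11%.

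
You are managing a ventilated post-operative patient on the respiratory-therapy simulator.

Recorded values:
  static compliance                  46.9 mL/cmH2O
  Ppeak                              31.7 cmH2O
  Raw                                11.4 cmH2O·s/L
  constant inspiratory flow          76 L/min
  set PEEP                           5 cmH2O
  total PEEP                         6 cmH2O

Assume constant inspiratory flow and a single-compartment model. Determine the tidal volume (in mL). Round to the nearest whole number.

Flow: 76 L/min ÷ 60 = 1.2667 L/s.
Total PEEP = 6 cmH2O (set 5 + intrinsic 1); this is the baseline alveolar pressure.
Equation of motion (constant flow): PIP = Vt/C + R·V̇ + PEEP.
Vt/C = PIP − R·V̇ − PEEP = 31.7 − 14.44 − 6 = 11.26 cmH2O.
Vt = C × 11.26 = 46.9 × 11.26 = 528.09 mL.

528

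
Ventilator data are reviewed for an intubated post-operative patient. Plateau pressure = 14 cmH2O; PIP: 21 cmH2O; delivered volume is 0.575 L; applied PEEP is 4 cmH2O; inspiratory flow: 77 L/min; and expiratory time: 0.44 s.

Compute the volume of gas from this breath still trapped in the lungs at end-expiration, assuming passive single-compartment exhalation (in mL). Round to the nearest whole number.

141

Flow: 77 L/min ÷ 60 = 1.2833 L/s.
R = (PIP − Pplat)/V̇ = (21 − 14) / 1.2833 = 7.0/1.2833 = 5.455 cmH2O·s/L.
C = Vt/(Pplat − PEEP) = 575.0 / (14 − 4) = 575.0/10.0 = 57.5 mL/cmH2O.
τ = R × C = 5.455 × 0.0575 L/cmH2O = 0.3137 s.
Fraction remaining = e^(−Te/τ) = e^(−0.44/0.3137) = 0.246.
Trapped volume = 575.0 × 0.246 = 141.45 mL.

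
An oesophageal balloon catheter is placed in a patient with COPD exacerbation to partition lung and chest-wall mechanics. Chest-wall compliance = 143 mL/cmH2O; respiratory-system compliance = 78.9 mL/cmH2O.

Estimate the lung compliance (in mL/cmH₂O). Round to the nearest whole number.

1/CL = 1/Crs − 1/Ccw.
1/CL = 1/78.9 − 1/143 = 0.005681.
CL = 176.03 mL/cmH2O.

176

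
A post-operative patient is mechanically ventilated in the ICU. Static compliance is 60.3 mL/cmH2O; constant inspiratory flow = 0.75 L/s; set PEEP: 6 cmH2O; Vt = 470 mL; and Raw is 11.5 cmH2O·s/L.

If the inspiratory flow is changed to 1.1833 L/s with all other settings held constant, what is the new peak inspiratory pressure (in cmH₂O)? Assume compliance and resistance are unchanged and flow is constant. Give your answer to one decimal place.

PIP = Vt/C + R·V̇ + PEEP (constant-flow equation of motion).
Only the resistive term changes: ΔPIP = R × ΔV̇ = 11.5 × (1.1833 − 0.75) = 11.5 × 0.4333 = 4.983 cmH2O.
Original PIP = 470/60.3 + 11.5×0.75 + 6 = 22.419 cmH2O; new PIP = 22.419 + (4.983) = 27.402 cmH2O.

27.4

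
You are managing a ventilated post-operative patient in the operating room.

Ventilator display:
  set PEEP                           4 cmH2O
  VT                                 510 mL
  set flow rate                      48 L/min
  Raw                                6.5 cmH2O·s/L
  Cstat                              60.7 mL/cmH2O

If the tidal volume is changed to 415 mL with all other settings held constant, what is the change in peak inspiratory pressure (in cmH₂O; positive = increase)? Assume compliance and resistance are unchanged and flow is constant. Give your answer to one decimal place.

PIP = Vt/C + R·V̇ + PEEP (constant-flow equation of motion).
Only the elastic term changes: ΔPIP = ΔVt / C = (415 − 510) / 60.7 = -1.565 cmH2O.

-1.6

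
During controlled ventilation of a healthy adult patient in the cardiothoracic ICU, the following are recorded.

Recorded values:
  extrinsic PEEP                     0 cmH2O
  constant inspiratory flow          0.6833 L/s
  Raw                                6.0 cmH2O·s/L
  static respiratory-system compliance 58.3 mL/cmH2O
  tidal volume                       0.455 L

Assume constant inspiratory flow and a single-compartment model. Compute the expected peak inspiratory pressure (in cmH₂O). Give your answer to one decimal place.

Equation of motion (constant flow): PIP = Vt/C + R·V̇ + PEEP.
PIP = 455/58.3 + 6.0×0.6833 + 0 = 7.804 + 4.1 + 0 = 11.904 cmH2O.

11.9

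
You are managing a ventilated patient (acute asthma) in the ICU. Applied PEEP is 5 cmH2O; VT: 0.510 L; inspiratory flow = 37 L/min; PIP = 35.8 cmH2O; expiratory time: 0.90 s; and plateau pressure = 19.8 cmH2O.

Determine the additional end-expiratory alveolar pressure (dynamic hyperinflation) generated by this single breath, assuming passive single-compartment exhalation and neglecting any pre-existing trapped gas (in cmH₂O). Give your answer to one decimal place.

Flow: 37 L/min ÷ 60 = 0.6167 L/s.
R = (PIP − Pplat)/V̇ = (35.8 − 19.8) / 0.6167 = 16.0/0.6167 = 25.945 cmH2O·s/L.
C = Vt/(Pplat − PEEP) = 510.0 / (19.8 − 5) = 510.0/14.8 = 34.459 mL/cmH2O.
τ = R × C = 25.945 × 0.03446 L/cmH2O = 0.8941 s.
Fraction remaining = e^(−Te/τ) = e^(−0.90/0.8941) = 0.3655; trapped volume = 510.0 × 0.3655 = 186.41 mL.
Additional alveolar pressure from trapping ≈ V_trapped / C = 186.41 / 34.459 = 5.41 cmH2O.

5.4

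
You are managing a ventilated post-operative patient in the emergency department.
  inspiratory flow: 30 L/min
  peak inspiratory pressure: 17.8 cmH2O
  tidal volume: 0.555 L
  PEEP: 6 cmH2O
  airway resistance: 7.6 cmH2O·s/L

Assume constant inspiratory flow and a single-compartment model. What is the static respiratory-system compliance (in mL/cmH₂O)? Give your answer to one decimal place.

69.4

Flow: 30 L/min ÷ 60 = 0.5 L/s.
Equation of motion (constant flow): PIP = Vt/C + R·V̇ + PEEP.
Vt/C = PIP − R·V̇ − PEEP = 17.8 − 7.6×0.5 − 6 = 17.8 − 3.8 − 6 = 8.0 cmH2O.
C = Vt / 8.0 = 555 / 8.0 = 69.375 mL/cmH2O.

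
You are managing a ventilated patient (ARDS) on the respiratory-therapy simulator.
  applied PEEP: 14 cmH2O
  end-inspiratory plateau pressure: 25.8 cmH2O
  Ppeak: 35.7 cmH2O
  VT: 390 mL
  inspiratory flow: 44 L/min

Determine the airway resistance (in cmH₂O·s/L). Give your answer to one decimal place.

13.5

Flow: 44 L/min ÷ 60 = 0.7333 L/s.
Raw = (PIP − Pplat) / flow = (35.7 − 25.8) / 0.7333 = 9.9 / 0.7333 = 13.501 cmH2O·s/L.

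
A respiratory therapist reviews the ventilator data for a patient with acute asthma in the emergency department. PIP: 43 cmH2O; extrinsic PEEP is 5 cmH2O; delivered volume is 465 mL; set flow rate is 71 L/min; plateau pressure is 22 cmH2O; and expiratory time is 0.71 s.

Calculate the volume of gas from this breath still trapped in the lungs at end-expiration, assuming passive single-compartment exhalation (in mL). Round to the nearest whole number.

108

Flow: 71 L/min ÷ 60 = 1.1833 L/s.
R = (PIP − Pplat)/V̇ = (43 − 22) / 1.1833 = 21.0/1.1833 = 17.747 cmH2O·s/L.
C = Vt/(Pplat − PEEP) = 465.0 / (22 − 5) = 465.0/17.0 = 27.353 mL/cmH2O.
τ = R × C = 17.747 × 0.02735 L/cmH2O = 0.4854 s.
Fraction remaining = e^(−Te/τ) = e^(−0.71/0.4854) = 0.2316.
Trapped volume = 465.0 × 0.2316 = 107.69 mL.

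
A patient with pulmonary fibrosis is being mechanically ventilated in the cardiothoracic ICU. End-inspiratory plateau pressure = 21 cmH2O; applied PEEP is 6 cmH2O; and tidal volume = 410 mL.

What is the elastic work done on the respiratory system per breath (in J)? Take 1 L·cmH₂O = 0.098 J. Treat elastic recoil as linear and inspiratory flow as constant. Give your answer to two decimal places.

0.30

Elastic work ≈ ½ × (Pplat − PEEP) × Vt = 0.5 × (21 − 6) × 0.410 L = 0.5 × 15.0 × 0.410 = 3.075 L·cmH2O.
× 0.098 J/(L·cmH2O) → 0.3014 J.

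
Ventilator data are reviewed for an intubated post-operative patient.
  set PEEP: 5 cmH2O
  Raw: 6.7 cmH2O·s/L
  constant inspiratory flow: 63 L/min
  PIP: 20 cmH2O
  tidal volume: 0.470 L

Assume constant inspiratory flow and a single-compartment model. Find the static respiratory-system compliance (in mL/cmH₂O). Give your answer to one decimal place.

Flow: 63 L/min ÷ 60 = 1.05 L/s.
Equation of motion (constant flow): PIP = Vt/C + R·V̇ + PEEP.
Vt/C = PIP − R·V̇ − PEEP = 20 − 6.7×1.05 − 5 = 20 − 7.035 − 5 = 7.965 cmH2O.
C = Vt / 7.965 = 470 / 7.965 = 59.008 mL/cmH2O.

59.0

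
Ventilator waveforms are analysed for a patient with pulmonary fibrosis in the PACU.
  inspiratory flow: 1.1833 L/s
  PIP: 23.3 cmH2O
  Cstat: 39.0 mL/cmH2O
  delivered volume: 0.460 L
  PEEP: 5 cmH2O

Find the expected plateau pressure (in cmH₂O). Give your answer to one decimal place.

16.8

Pplat = PEEP + Vt / Cstat = 5 + 460 / 39.0 = 5 + 11.795 = 16.795 cmH2O.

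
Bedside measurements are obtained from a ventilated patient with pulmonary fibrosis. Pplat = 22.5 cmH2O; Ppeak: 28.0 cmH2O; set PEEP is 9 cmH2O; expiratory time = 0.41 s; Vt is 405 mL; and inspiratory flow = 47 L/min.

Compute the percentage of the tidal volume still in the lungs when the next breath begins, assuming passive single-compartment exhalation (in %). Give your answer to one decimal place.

Flow: 47 L/min ÷ 60 = 0.7833 L/s.
R = (PIP − Pplat)/V̇ = (28.0 − 22.5) / 0.7833 = 5.5/0.7833 = 7.022 cmH2O·s/L.
C = Vt/(Pplat − PEEP) = 405.0 / (22.5 − 9) = 405.0/13.5 = 30.0 mL/cmH2O.
τ = R × C = 7.022 × 0.03 L/cmH2O = 0.2107 s.
Fraction remaining at end-expiration = e^(−Te/τ) = e^(−0.41/0.2107) = 0.1429 → 14.29%.

14.3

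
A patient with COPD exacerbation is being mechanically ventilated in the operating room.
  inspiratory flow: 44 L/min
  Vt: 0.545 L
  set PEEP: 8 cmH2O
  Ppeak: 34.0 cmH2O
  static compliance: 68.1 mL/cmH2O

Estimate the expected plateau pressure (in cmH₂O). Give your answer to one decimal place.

Pplat = PEEP + Vt / Cstat = 8 + 545 / 68.1 = 8 + 8.003 = 16.003 cmH2O.

16.0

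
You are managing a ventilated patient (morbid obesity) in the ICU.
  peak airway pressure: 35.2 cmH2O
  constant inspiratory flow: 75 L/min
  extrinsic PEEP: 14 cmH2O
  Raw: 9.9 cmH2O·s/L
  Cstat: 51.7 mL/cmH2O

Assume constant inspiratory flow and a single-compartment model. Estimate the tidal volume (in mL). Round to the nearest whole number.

Flow: 75 L/min ÷ 60 = 1.25 L/s.
Equation of motion (constant flow): PIP = Vt/C + R·V̇ + PEEP.
Vt/C = PIP − R·V̇ − PEEP = 35.2 − 12.375 − 14 = 8.825 cmH2O.
Vt = C × 8.825 = 51.7 × 8.825 = 456.25 mL.

456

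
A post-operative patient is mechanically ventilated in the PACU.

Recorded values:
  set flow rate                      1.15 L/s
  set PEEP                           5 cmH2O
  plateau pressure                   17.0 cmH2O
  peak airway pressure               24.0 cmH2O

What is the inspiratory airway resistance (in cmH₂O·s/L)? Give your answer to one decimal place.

Raw = (PIP − Pplat) / flow = (24.0 − 17.0) / 1.15 = 7.0 / 1.15 = 6.087 cmH2O·s/L.

6.1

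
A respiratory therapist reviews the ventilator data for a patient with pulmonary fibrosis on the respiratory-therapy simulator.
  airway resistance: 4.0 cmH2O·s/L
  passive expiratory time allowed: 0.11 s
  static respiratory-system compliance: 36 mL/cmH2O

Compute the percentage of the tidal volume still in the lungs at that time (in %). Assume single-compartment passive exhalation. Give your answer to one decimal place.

τ = R × C = 4.0 × 36 mL/cmH2O = 4.0 × 0.036 L/cmH2O = 0.144 s.
Passive exhalation: V(t)/V₀ = e^(−t/τ) = e^(−0.11/0.144) = 0.4659.
Fraction remaining = 0.4659 → 46.59%.

46.6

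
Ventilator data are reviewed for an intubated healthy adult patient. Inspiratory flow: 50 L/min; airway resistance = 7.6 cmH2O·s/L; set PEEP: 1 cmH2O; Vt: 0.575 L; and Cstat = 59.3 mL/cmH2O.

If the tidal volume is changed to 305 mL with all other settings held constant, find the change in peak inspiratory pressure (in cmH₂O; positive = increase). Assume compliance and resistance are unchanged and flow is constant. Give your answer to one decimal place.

-4.6

PIP = Vt/C + R·V̇ + PEEP (constant-flow equation of motion).
Only the elastic term changes: ΔPIP = ΔVt / C = (305 − 575) / 59.3 = -4.553 cmH2O.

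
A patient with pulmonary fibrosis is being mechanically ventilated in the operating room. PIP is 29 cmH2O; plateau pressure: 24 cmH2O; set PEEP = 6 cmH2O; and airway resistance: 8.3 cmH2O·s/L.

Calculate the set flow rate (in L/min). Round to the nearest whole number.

flow = (PIP − Pplat) / Raw = (29 − 24) / 8.3 = 0.6024 L/s × 60 = 36.144 L/min.

36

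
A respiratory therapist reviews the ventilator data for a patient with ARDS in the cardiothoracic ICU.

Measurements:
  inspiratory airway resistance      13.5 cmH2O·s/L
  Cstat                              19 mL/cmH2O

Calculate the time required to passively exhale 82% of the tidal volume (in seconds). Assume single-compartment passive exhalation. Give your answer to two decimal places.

0.44

τ = R × C = 13.5 × 19 mL/cmH2O = 13.5 × 0.019 L/cmH2O = 0.2565 s.
Exhaled fraction f = 1 − e^(−t/τ) → t = −τ·ln(1 − f) = −0.2565·ln(0.18) = 0.4398 s.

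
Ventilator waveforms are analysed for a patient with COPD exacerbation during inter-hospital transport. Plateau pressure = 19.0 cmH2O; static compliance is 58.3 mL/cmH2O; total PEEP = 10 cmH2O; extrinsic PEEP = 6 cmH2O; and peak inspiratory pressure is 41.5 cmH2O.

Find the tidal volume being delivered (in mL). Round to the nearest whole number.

End-expiratory occlusion gives total PEEP = 10 cmH2O (intrinsic PEEP = 10 − 6 = 4). Use total PEEP for the elastic gradient.
Vt = Cstat × (Pplat − PEEPtotal) = 58.3 × (19.0 − 10) = 58.3 × 9.0 = 524.7 mL.

525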